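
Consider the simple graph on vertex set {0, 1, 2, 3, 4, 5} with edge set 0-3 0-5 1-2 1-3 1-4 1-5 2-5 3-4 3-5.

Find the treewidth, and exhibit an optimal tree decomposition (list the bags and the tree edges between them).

Every bag has size at most 3, so the width is 3 − 1 = 2 and tw(G) ≤ 2. Conversely, {0, 3, 5} is a clique of size 3, and the vertices of any clique must share a bag in every tree decomposition; so some bag has ≥ 3 vertices and tw(G) ≥ 2. The upper and lower bounds meet at 2, so that is the treewidth.

Treewidth 2.
One such decomposition:
Bags: B1 = {1, 3, 5}  B2 = {1, 2, 5}  B3 = {0, 3, 5}  B4 = {1, 3, 4}
Tree: B1–B2, B1–B3, B1–B4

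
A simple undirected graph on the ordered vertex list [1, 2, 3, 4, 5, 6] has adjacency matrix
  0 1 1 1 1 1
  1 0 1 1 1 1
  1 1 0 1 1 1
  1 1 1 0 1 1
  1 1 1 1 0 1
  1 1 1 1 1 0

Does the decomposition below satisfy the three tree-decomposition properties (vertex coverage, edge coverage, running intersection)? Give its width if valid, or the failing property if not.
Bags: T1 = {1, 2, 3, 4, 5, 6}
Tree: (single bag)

Every vertex of G appears in some bag (union = {1, 2, 3, 4, 5, 6}); every edge is covered by a bag; and for each vertex v the set of bags containing v is connected in the bag tree. The decomposition is therefore valid. The largest bag has 6 vertices, so the width is 5.

Yes; width 5.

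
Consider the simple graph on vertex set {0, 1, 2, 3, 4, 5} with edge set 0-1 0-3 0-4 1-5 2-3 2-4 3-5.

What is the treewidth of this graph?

A width-2 tree decomposition is:
Bags: B1 = {0, 2, 4}  B2 = {0, 2, 3}  B3 = {0, 1, 3}  B4 = {1, 3, 5}
Tree: B1–B2, B2–B3, B3–B4
Each bag holds 3 vertices, so the decomposition has width 2, which upper-bounds the treewidth. Since 4–2–3–0–4 is a cycle in G, G is not acyclic. Forests are exactly the graphs of treewidth ≤ 1, so tw(G) ≥ 2. The upper and lower bounds meet at 2, so that is the treewidth.

2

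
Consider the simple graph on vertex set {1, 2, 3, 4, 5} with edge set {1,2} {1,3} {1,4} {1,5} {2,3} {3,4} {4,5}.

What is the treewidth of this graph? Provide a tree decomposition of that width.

Treewidth 2.
One such decomposition:
Bags: B1 = {1, 2, 3}  B2 = {1, 3, 4}  B3 = {1, 4, 5}
Tree: B1–B2, B2–B3

Each bag holds 3 vertices, so the decomposition has width 2, which upper-bounds the treewidth. For the lower bound, the 3 vertices {1, 2, 3} are pairwise adjacent, and any tree decomposition puts a clique entirely inside one bag — forcing width ≥ 2. Hence tw(G) = 2 exactly.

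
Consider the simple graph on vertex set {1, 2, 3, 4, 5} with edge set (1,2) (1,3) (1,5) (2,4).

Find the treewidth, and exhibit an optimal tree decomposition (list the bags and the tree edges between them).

Every bag has size at most 2, so the width is 2 − 1 = 1 and tw(G) ≤ 1. Any graph with an edge has treewidth ≥ 1, and G has the edge 1–2. The upper and lower bounds meet at 1, so that is the treewidth.

Treewidth 1.
Bags: B1 = {1, 2}  B2 = {1, 5}  B3 = {2, 4}  B4 = {1, 3}
Tree: B1–B2, B1–B3, B1–B4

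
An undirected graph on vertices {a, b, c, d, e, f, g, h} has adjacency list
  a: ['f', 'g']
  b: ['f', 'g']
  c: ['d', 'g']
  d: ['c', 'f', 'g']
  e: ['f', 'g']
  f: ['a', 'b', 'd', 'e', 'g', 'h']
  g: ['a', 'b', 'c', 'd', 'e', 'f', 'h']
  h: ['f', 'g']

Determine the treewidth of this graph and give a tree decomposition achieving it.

Every bag has size at most 3, so the width is 3 − 1 = 2 and tw(G) ≤ 2. On the other hand G contains the 3-clique {c, d, g}. A clique must lie in a single bag of any decomposition, so no decomposition can have width below 2. Hence tw(G) = 2 exactly.

Treewidth 2.
One optimal decomposition is:
Bags: B1 = {c, d, g}  B2 = {d, f, g}  B3 = {f, g, h}  B4 = {a, f, g}  B5 = {b, f, g}  B6 = {e, f, g}
Tree: B1–B2, B2–B3, B3–B4, B4–B5, B2–B6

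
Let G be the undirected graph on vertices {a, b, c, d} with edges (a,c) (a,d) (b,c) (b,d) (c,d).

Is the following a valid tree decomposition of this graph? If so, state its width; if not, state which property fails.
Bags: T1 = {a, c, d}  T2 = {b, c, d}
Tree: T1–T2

Yes; width 2.

Every vertex of G appears in some bag (union = {a, b, c, d}); every edge is covered by a bag; and for each vertex v the set of bags containing v is connected in the bag tree. The decomposition is therefore valid. The largest bag has 3 vertices, so the width is 2.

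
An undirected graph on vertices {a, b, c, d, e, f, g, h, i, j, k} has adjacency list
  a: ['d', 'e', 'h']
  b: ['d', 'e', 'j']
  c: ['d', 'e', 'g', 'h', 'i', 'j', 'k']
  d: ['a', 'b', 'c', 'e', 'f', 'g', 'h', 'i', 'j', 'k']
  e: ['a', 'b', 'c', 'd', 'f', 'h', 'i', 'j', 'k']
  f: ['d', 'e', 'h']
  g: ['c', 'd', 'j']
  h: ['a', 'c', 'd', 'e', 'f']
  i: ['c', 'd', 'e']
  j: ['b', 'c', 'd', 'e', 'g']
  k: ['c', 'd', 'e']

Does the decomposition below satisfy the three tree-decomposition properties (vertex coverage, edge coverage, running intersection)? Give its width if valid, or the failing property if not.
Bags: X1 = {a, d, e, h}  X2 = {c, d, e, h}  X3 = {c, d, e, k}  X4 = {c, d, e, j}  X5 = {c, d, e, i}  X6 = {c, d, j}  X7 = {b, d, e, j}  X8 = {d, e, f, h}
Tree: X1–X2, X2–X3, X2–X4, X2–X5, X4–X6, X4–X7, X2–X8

A tree decomposition must satisfy three properties: every vertex lies in some bag; for every edge, both endpoints lie together in some bag; and for every vertex, the bags containing it form a connected subtree. Here vertex g appears in no bag, so the decomposition is invalid.

No — vertex g appears in no bag.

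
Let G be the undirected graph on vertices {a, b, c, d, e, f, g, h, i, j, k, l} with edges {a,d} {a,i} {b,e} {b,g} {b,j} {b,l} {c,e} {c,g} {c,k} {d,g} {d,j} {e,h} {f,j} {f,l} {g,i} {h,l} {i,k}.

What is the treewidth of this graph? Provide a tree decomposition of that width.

Treewidth 3.
One optimal decomposition is:
Bags: B1 = {a, c, i, k}  B2 = {a, c, g, i}  B3 = {a, c, d, g}  B4 = {c, d, e, g}  B5 = {b, d, e, g}  B6 = {b, d, e, j}  B7 = {b, e, h, j}  B8 = {b, h, j, l}  B9 = {f, h, j, l}
Tree: B1–B2, B2–B3, B3–B4, B4–B5, B5–B6, B6–B7, B7–B8, B8–B9

Each bag holds 4 vertices, so the decomposition has width 3, which upper-bounds the treewidth. For the lower bound: the 4 vertex sets {a,i,k}, {c}, {g}, {b,d,e,j} are disjoint, each induces a connected subgraph, and every pair is joined by at least one edge of G. Contracting each set to a single vertex therefore yields K_{4} as a minor, and since treewidth is minor-monotone, tw(G) ≥ tw(K_{4}) = 3. The upper and lower bounds meet at 3, so that is the treewidth.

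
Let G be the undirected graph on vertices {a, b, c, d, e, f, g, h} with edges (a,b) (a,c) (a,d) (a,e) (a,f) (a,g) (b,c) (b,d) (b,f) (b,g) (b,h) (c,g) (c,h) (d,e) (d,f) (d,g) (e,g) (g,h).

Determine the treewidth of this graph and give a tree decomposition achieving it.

Treewidth 3.
Bags: B1 = {a, b, c, g}  B2 = {a, b, d, g}  B3 = {a, b, d, f}  B4 = {a, d, e, g}  B5 = {b, c, g, h}
Tree: B1–B2, B2–B3, B2–B4, B1–B5

The largest bag has 4 vertices, giving width 3; this decomposition certifies tw(G) ≤ 3. Conversely, {a, d, e, g} is a clique of size 4, and the vertices of any clique must share a bag in every tree decomposition; so some bag has ≥ 4 vertices and tw(G) ≥ 3. The upper and lower bounds meet at 3, so that is the treewidth.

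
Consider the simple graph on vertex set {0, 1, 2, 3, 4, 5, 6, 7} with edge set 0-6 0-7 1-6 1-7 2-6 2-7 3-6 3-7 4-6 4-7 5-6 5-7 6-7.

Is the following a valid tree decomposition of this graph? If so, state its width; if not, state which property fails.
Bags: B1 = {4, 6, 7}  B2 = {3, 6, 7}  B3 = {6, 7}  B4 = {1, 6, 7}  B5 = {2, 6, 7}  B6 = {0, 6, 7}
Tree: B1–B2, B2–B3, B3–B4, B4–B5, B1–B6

A tree decomposition must satisfy three properties: every vertex lies in some bag; for every edge, both endpoints lie together in some bag; and for every vertex, the bags containing it form a connected subtree. Here vertex 5 appears in no bag, so the decomposition is invalid.

No — vertex 5 appears in no bag.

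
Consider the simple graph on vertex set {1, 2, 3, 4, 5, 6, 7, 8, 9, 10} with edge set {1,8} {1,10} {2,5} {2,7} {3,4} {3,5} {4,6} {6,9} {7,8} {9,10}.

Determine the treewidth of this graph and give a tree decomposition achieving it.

Every bag has size at most 3, so the width is 3 − 1 = 2 and tw(G) ≤ 2. Since 8–7–2–5–3–4–6–9–10–1–8 is a cycle in G, G is not acyclic. Forests are exactly the graphs of treewidth ≤ 1, so tw(G) ≥ 2. Combining the bounds, tw(G) = 2.

Treewidth 2.
One optimal decomposition is:
Bags: B1 = {2, 7, 8}  B2 = {2, 5, 8}  B3 = {3, 5, 8}  B4 = {3, 4, 8}  B5 = {4, 6, 8}  B6 = {6, 8, 9}  B7 = {8, 9, 10}  B8 = {1, 8, 10}
Tree: B1–B2, B2–B3, B3–B4, B4–B5, B5–B6, B6–B7, B7–B8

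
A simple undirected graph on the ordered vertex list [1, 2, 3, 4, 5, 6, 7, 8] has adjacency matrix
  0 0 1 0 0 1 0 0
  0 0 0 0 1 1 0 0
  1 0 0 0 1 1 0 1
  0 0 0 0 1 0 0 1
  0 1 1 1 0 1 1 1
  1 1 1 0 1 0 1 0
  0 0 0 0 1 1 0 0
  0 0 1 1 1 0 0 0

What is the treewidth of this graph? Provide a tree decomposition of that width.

Each bag holds 3 vertices, so the decomposition has width 2, which upper-bounds the treewidth. Conversely, {1, 3, 6} is a clique of size 3, and the vertices of any clique must share a bag in every tree decomposition; so some bag has ≥ 3 vertices and tw(G) ≥ 2. Combining the bounds, tw(G) = 2.

Treewidth 2.
One such decomposition:
Bags: B1 = {1, 3, 6}  B2 = {3, 5, 6}  B3 = {3, 5, 8}  B4 = {5, 6, 7}  B5 = {4, 5, 8}  B6 = {2, 5, 6}
Tree: B1–B2, B2–B3, B2–B4, B3–B5, B2–B6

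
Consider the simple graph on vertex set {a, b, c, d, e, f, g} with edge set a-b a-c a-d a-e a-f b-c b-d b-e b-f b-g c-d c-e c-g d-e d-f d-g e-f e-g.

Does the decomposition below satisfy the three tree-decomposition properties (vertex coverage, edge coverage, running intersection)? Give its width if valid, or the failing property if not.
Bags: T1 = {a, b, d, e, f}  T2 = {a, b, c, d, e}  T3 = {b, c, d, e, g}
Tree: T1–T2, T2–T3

Checking the three conditions: (i) the bags cover all of {a, b, c, d, e, f, g}; (ii) for each edge, some bag contains both endpoints; (iii) the bags containing any fixed vertex form a subtree. All hold, so the decomposition is valid with width 5 − 1 = 4.

Yes; width 4.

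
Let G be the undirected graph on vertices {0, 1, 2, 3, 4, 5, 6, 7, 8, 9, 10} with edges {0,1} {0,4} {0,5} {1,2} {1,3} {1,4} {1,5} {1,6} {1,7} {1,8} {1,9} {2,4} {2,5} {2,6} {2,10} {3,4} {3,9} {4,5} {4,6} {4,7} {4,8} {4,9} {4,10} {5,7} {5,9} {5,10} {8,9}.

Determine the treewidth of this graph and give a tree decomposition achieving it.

Each bag holds 4 vertices, so the decomposition has width 3, which upper-bounds the treewidth. Conversely, {1, 4, 8, 9} is a clique of size 4, and the vertices of any clique must share a bag in every tree decomposition; so some bag has ≥ 4 vertices and tw(G) ≥ 3. Hence tw(G) = 3 exactly.

Treewidth 3.
Bags: B1 = {1, 4, 5, 9}  B2 = {1, 2, 4, 5}  B3 = {0, 1, 4, 5}  B4 = {1, 4, 8, 9}  B5 = {1, 3, 4, 9}  B6 = {2, 4, 5, 10}  B7 = {1, 2, 4, 6}  B8 = {1, 4, 5, 7}
Tree: B1–B2, B2–B3, B1–B4, B1–B5, B2–B6, B2–B7, B1–B8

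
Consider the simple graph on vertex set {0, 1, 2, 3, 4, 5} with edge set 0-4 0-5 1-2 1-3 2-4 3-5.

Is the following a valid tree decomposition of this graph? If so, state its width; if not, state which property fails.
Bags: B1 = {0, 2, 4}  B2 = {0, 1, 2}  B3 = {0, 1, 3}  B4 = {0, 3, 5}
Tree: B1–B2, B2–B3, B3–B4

Yes; width 2.

Every vertex of G appears in some bag (union = {0, 1, 2, 3, 4, 5}); every edge is covered by a bag; and for each vertex v the set of bags containing v is connected in the bag tree. The decomposition is therefore valid. The largest bag has 3 vertices, so the width is 2.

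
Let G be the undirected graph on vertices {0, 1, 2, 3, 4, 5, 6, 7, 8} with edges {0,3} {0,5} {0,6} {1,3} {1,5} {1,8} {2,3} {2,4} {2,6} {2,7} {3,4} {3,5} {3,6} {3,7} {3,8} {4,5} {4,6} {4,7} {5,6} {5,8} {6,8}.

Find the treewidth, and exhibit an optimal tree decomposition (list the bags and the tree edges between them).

Every bag has size at most 4, so the width is 4 − 1 = 3 and tw(G) ≤ 3. Conversely, {2, 3, 4, 6} is a clique of size 4, and the vertices of any clique must share a bag in every tree decomposition; so some bag has ≥ 4 vertices and tw(G) ≥ 3. Combining the bounds, tw(G) = 3.

Treewidth 3.
One such decomposition:
Bags: B1 = {1, 3, 5, 8}  B2 = {3, 5, 6, 8}  B3 = {3, 4, 5, 6}  B4 = {2, 3, 4, 6}  B5 = {2, 3, 4, 7}  B6 = {0, 3, 5, 6}
Tree: B1–B2, B2–B3, B3–B4, B4–B5, B2–B6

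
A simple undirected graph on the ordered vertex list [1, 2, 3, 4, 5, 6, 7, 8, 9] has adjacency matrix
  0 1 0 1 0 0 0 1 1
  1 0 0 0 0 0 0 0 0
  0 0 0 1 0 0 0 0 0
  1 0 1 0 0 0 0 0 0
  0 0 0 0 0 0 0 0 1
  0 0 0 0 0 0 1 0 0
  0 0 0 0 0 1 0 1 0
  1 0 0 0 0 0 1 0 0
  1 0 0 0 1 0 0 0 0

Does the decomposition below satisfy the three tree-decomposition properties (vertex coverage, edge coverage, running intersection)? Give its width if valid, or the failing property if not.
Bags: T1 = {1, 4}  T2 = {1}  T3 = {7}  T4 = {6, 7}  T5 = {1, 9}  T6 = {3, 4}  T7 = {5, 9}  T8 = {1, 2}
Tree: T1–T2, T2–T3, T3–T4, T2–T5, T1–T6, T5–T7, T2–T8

A tree decomposition must satisfy three properties: every vertex lies in some bag; for every edge, both endpoints lie together in some bag; and for every vertex, the bags containing it form a connected subtree. Here vertex 8 appears in no bag, so the decomposition is invalid.

No — vertex 8 appears in no bag.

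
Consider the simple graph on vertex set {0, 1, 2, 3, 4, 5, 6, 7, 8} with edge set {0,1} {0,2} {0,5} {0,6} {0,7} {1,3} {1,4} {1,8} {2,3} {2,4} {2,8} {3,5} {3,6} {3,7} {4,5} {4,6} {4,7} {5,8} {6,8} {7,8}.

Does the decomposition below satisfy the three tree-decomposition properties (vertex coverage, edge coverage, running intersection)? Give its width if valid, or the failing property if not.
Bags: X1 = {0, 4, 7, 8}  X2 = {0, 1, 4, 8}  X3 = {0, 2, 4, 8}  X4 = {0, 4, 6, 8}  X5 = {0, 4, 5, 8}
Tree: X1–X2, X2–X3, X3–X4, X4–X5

No — vertex 3 appears in no bag.

A tree decomposition must satisfy three properties: every vertex lies in some bag; for every edge, both endpoints lie together in some bag; and for every vertex, the bags containing it form a connected subtree. Here vertex 3 appears in no bag, so the decomposition is invalid.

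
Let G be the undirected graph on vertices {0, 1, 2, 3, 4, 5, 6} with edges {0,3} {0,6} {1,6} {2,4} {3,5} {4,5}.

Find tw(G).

A width-1 tree decomposition is:
Bags: B1 = {1, 6}  B2 = {0, 6}  B3 = {0, 3}  B4 = {3, 5}  B5 = {4, 5}  B6 = {2, 4}
Tree: B1–B2, B2–B3, B3–B4, B4–B5, B5–B6
The largest bag has 2 vertices, giving width 1; this decomposition certifies tw(G) ≤ 1. Since G has at least one edge (e.g. 1–6), it is not an edgeless graph, so tw(G) ≥ 1. Hence tw(G) = 1 exactly.

1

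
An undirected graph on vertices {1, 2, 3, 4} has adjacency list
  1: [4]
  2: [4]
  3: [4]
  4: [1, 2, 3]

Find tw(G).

A width-1 tree decomposition is:
Bags: B1 = {3, 4}  B2 = {1, 4}  B3 = {2, 4}
Tree: B1–B2, B1–B3
The largest bag has 2 vertices, giving width 1; this decomposition certifies tw(G) ≤ 1. G has an edge, so its treewidth is at least 1. The upper and lower bounds meet at 1, so that is the treewidth.

1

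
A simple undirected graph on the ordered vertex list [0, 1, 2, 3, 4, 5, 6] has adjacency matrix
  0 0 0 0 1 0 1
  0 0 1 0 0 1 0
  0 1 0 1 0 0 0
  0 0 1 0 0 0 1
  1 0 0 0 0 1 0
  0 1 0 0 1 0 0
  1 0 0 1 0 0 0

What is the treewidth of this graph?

A width-2 tree decomposition is:
Bags: B1 = {1, 2, 5}  B2 = {2, 4, 5}  B3 = {0, 2, 4}  B4 = {0, 2, 6}  B5 = {2, 3, 6}
Tree: B1–B2, B2–B3, B3–B4, B4–B5
The largest bag has 3 vertices, giving width 2; this decomposition certifies tw(G) ≤ 2. For the lower bound, G contains the cycle 2–1–5–4–0–6–3–2, so G is not a forest; only forests have treewidth ≤ 1, hence tw(G) ≥ 2. Hence tw(G) = 2 exactly.

2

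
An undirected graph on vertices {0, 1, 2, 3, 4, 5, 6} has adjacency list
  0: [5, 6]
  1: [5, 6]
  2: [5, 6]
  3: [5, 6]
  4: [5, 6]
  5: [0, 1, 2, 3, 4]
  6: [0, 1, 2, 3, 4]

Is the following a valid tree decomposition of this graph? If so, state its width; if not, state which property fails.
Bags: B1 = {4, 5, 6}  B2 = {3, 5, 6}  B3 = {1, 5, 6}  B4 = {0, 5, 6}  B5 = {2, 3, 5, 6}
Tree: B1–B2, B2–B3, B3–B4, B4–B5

A tree decomposition must satisfy three properties: every vertex lies in some bag; for every edge, both endpoints lie together in some bag; and for every vertex, the bags containing it form a connected subtree. Here bags containing vertex 3 are not connected in the tree, so the decomposition is invalid.

No — bags containing vertex 3 are not connected in the tree.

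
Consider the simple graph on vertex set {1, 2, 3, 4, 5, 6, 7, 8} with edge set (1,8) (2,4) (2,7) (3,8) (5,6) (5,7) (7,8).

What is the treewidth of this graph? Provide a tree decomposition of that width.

Every bag has size at most 2, so the width is 2 − 1 = 1 and tw(G) ≤ 1. Any graph with an edge has treewidth ≥ 1, and G has the edge 5–7. Hence tw(G) = 1 exactly.

Treewidth 1.
One optimal decomposition is:
Bags: B1 = {5, 7}  B2 = {5, 6}  B3 = {7, 8}  B4 = {1, 8}  B5 = {2, 7}  B6 = {2, 4}  B7 = {3, 8}
Tree: B1–B2, B1–B3, B3–B4, B1–B5, B5–B6, B4–B7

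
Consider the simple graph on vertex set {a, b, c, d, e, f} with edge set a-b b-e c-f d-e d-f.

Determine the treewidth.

A width-1 tree decomposition is:
Bags: B1 = {a, b}  B2 = {b, e}  B3 = {d, e}  B4 = {d, f}  B5 = {c, f}
Tree: B1–B2, B2–B3, B3–B4, B4–B5
Each bag holds 2 vertices, so the decomposition has width 1, which upper-bounds the treewidth. Since G has at least one edge (e.g. a–b), it is not an edgeless graph, so tw(G) ≥ 1. The upper and lower bounds meet at 1, so that is the treewidth.

1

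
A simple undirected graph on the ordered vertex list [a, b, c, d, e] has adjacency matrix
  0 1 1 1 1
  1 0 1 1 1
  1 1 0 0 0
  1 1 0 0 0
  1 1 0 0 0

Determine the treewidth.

A width-2 tree decomposition is:
Bags: B1 = {a, b, e}  B2 = {a, b, c}  B3 = {a, b, d}
Tree: B1–B2, B1–B3
Each bag holds 3 vertices, so the decomposition has width 2, which upper-bounds the treewidth. Conversely, {a, b, d} is a clique of size 3, and the vertices of any clique must share a bag in every tree decomposition; so some bag has ≥ 3 vertices and tw(G) ≥ 2. Therefore the treewidth is 2.

2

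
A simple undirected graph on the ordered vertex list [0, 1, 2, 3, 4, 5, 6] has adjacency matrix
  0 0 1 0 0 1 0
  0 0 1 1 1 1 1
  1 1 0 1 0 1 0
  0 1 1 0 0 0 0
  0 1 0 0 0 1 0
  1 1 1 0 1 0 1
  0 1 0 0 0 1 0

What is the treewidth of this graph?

A width-2 tree decomposition is:
Bags: B1 = {1, 2, 5}  B2 = {1, 2, 3}  B3 = {1, 4, 5}  B4 = {0, 2, 5}  B5 = {1, 5, 6}
Tree: B1–B2, B1–B3, B1–B4, B1–B5
The largest bag has 3 vertices, giving width 2; this decomposition certifies tw(G) ≤ 2. For the lower bound, the 3 vertices {0, 2, 5} are pairwise adjacent, and any tree decomposition puts a clique entirely inside one bag — forcing width ≥ 2. The upper and lower bounds meet at 2, so that is the treewidth.

2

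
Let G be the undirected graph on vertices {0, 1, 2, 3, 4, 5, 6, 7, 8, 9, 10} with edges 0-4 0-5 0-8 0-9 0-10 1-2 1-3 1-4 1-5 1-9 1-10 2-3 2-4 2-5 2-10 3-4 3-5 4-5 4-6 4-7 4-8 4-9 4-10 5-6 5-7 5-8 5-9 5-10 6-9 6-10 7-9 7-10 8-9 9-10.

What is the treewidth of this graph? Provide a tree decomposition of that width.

Treewidth 4.
One optimal decomposition is:
Bags: B1 = {4, 5, 6, 9, 10}  B2 = {1, 4, 5, 9, 10}  B3 = {1, 2, 4, 5, 10}  B4 = {0, 4, 5, 9, 10}  B5 = {1, 2, 3, 4, 5}  B6 = {4, 5, 7, 9, 10}  B7 = {0, 4, 5, 8, 9}
Tree: B1–B2, B2–B3, B1–B4, B3–B5, B4–B6, B4–B7

Every bag has size at most 5, so the width is 5 − 1 = 4 and tw(G) ≤ 4. On the other hand G contains the 5-clique {0, 4, 5, 8, 9}. A clique must lie in a single bag of any decomposition, so no decomposition can have width below 4. Hence tw(G) = 4 exactly.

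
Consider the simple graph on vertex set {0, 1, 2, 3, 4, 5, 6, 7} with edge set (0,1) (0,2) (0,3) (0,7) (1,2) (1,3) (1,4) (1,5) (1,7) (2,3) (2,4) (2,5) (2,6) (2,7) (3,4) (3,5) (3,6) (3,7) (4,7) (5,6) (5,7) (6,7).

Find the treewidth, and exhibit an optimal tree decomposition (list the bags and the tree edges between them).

Treewidth 4.
One optimal decomposition is:
Bags: B1 = {2, 3, 5, 6, 7}  B2 = {1, 2, 3, 5, 7}  B3 = {0, 1, 2, 3, 7}  B4 = {1, 2, 3, 4, 7}
Tree: B1–B2, B2–B3, B3–B4

Each bag holds 5 vertices, so the decomposition has width 4, which upper-bounds the treewidth. Conversely, {0, 1, 2, 3, 7} is a clique of size 5, and the vertices of any clique must share a bag in every tree decomposition; so some bag has ≥ 5 vertices and tw(G) ≥ 4. Hence tw(G) = 4 exactly.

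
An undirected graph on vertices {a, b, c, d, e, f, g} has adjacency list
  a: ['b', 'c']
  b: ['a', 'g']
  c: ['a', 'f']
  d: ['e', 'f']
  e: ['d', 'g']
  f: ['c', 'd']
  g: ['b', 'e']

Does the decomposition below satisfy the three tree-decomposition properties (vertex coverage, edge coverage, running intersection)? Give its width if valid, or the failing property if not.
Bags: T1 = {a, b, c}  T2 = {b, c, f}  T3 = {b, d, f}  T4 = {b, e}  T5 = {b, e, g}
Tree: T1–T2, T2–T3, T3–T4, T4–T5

A tree decomposition must satisfy three properties: every vertex lies in some bag; for every edge, both endpoints lie together in some bag; and for every vertex, the bags containing it form a connected subtree. Here edge (d,e) lies in no bag, so the decomposition is invalid.

No — edge (d,e) lies in no bag.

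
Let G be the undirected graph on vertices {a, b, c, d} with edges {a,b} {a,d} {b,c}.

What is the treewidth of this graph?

A width-1 tree decomposition is:
Bags: B1 = {a, b}  B2 = {a, d}  B3 = {b, c}
Tree: B1–B2, B1–B3
The largest bag has 2 vertices, giving width 1; this decomposition certifies tw(G) ≤ 1. Since G has at least one edge (e.g. a–b), it is not an edgeless graph, so tw(G) ≥ 1. The upper and lower bounds meet at 1, so that is the treewidth.

1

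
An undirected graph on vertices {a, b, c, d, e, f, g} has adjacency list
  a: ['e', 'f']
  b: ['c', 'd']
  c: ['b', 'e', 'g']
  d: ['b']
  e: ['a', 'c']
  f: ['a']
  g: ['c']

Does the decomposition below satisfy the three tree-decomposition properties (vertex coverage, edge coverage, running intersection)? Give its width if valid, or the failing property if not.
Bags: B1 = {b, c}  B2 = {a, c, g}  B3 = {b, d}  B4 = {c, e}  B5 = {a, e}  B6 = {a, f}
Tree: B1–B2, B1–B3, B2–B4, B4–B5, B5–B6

A tree decomposition must satisfy three properties: every vertex lies in some bag; for every edge, both endpoints lie together in some bag; and for every vertex, the bags containing it form a connected subtree. Here bags containing vertex a are not connected in the tree, so the decomposition is invalid.

No — bags containing vertex a are not connected in the tree.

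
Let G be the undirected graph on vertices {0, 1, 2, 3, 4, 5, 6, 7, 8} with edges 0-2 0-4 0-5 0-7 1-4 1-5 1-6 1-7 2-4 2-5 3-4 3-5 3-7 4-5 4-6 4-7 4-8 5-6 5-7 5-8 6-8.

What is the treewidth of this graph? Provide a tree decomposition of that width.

The largest bag has 4 vertices, giving width 3; this decomposition certifies tw(G) ≤ 3. On the other hand G contains the 4-clique {4, 5, 6, 8}. A clique must lie in a single bag of any decomposition, so no decomposition can have width below 3. Therefore the treewidth is 3.

Treewidth 3.
One optimal decomposition is:
Bags: B1 = {1, 4, 5, 6}  B2 = {1, 4, 5, 7}  B3 = {4, 5, 6, 8}  B4 = {0, 4, 5, 7}  B5 = {0, 2, 4, 5}  B6 = {3, 4, 5, 7}
Tree: B1–B2, B1–B3, B2–B4, B4–B5, B4–B6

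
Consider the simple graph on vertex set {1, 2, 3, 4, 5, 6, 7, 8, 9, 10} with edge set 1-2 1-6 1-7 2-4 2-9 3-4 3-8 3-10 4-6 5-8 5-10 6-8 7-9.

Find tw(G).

A width-2 tree decomposition is:
Bags: B1 = {3, 5, 10}  B2 = {3, 5, 8}  B3 = {3, 4, 8}  B4 = {4, 6, 8}  B5 = {2, 4, 6}  B6 = {1, 2, 6}  B7 = {1, 2, 9}  B8 = {1, 7, 9}
Tree: B1–B2, B2–B3, B3–B4, B4–B5, B5–B6, B6–B7, B7–B8
The largest bag has 3 vertices, giving width 2; this decomposition certifies tw(G) ≤ 2. Since 10–5–8–3–10 is a cycle in G, G is not acyclic. Forests are exactly the graphs of treewidth ≤ 1, so tw(G) ≥ 2. Therefore the treewidth is 2.

2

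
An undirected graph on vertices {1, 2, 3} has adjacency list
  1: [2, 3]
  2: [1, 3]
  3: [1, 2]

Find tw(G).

2

A width-2 tree decomposition is:
Bags: B1 = {1, 2, 3}
Tree: (single bag)
With just one bag of size 3, the width is 3 − 1 = 2, so tw(G) ≤ 2. For the lower bound, the 3 vertices {1, 2, 3} are pairwise adjacent, and any tree decomposition puts a clique entirely inside one bag — forcing width ≥ 2. Hence tw(G) = 2 exactly.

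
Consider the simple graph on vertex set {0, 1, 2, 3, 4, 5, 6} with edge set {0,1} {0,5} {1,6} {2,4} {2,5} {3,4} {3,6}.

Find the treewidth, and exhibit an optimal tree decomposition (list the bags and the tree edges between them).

Every bag has size at most 3, so the width is 3 − 1 = 2 and tw(G) ≤ 2. Since 3–6–1–0–5–2–4–3 is a cycle in G, G is not acyclic. Forests are exactly the graphs of treewidth ≤ 1, so tw(G) ≥ 2. The upper and lower bounds meet at 2, so that is the treewidth.

Treewidth 2.
One optimal decomposition is:
Bags: B1 = {1, 3, 6}  B2 = {0, 1, 3}  B3 = {0, 3, 5}  B4 = {2, 3, 5}  B5 = {2, 3, 4}
Tree: B1–B2, B2–B3, B3–B4, B4–B5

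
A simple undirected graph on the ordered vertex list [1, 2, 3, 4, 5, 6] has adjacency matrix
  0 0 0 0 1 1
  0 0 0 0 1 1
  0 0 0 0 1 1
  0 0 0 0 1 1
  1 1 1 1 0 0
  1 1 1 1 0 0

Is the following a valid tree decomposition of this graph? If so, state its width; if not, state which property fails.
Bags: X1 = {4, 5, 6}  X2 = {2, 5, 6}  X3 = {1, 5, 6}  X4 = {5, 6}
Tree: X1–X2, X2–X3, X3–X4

No — vertex 3 appears in no bag.

A tree decomposition must satisfy three properties: every vertex lies in some bag; for every edge, both endpoints lie together in some bag; and for every vertex, the bags containing it form a connected subtree. Here vertex 3 appears in no bag, so the decomposition is invalid.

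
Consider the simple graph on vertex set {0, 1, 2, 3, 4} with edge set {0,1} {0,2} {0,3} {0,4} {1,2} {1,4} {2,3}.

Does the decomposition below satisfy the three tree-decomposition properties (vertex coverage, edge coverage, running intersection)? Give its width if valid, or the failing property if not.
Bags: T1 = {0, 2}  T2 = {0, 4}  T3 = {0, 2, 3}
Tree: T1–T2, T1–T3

A tree decomposition must satisfy three properties: every vertex lies in some bag; for every edge, both endpoints lie together in some bag; and for every vertex, the bags containing it form a connected subtree. Here vertex 1 appears in no bag, so the decomposition is invalid.

No — vertex 1 appears in no bag.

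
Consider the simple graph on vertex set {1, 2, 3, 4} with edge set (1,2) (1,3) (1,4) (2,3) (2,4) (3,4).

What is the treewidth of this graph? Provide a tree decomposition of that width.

Treewidth 3.
Bags: B1 = {1, 2, 3, 4}
Tree: (single bag)

With just one bag of size 4, the width is 4 − 1 = 3, so tw(G) ≤ 3. For the lower bound, the 4 vertices {1, 2, 3, 4} are pairwise adjacent, and any tree decomposition puts a clique entirely inside one bag — forcing width ≥ 3. Hence tw(G) = 3 exactly.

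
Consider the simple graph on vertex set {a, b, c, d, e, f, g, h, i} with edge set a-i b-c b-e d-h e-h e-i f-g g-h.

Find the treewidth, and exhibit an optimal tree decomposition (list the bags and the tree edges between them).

Treewidth 1.
Bags: B1 = {d, h}  B2 = {e, h}  B3 = {e, i}  B4 = {b, e}  B5 = {g, h}  B6 = {a, i}  B7 = {f, g}  B8 = {b, c}
Tree: B1–B2, B2–B3, B3–B4, B2–B5, B3–B6, B5–B7, B4–B8

Each bag holds 2 vertices, so the decomposition has width 1, which upper-bounds the treewidth. G has an edge, so its treewidth is at least 1. Therefore the treewidth is 1.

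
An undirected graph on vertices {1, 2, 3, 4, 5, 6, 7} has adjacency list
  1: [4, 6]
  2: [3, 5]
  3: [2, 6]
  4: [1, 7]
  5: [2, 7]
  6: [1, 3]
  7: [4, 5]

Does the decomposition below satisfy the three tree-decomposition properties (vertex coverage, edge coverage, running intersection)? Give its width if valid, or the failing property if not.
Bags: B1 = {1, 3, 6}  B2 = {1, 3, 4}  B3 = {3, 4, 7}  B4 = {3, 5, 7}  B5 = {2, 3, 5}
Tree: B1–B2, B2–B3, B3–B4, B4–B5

Yes; width 2.

Checking the three conditions: (i) the bags cover all of {1, 2, 3, 4, 5, 6, 7}; (ii) for each edge, some bag contains both endpoints; (iii) the bags containing any fixed vertex form a subtree. All hold, so the decomposition is valid with width 3 − 1 = 2.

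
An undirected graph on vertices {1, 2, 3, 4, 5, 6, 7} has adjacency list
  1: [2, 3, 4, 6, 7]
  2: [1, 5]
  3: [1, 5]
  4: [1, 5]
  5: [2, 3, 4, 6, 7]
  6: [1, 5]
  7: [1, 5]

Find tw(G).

2

A width-2 tree decomposition is:
Bags: B1 = {1, 5, 6}  B2 = {1, 5, 7}  B3 = {1, 3, 5}  B4 = {1, 2, 5}  B5 = {1, 4, 5}
Tree: B1–B2, B2–B3, B3–B4, B4–B5
The largest bag has 3 vertices, giving width 2; this decomposition certifies tw(G) ≤ 2. The edges 1–6–5–7–1 form a cycle, so G is not a tree and its treewidth is at least 2. Combining the bounds, tw(G) = 2.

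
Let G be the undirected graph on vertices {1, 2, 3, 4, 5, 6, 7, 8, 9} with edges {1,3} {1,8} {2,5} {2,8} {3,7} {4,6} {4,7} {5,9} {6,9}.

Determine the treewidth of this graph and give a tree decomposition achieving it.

The largest bag has 3 vertices, giving width 2; this decomposition certifies tw(G) ≤ 2. The edges 4–7–3–1–8–2–5–9–6–4 form a cycle, so G is not a tree and its treewidth is at least 2. Therefore the treewidth is 2.

Treewidth 2.
Bags: B1 = {3, 4, 7}  B2 = {1, 3, 4}  B3 = {1, 4, 8}  B4 = {2, 4, 8}  B5 = {2, 4, 5}  B6 = {4, 5, 9}  B7 = {4, 6, 9}
Tree: B1–B2, B2–B3, B3–B4, B4–B5, B5–B6, B6–B7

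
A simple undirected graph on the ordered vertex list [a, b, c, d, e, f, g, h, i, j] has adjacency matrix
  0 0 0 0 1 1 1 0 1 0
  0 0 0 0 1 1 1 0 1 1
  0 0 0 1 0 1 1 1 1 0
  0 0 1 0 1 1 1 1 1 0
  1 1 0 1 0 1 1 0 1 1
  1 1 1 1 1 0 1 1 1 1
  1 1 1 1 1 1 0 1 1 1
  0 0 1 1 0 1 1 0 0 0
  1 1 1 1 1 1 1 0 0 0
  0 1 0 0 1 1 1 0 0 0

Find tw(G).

A width-4 tree decomposition is:
Bags: B1 = {c, d, f, g, i}  B2 = {d, e, f, g, i}  B3 = {a, e, f, g, i}  B4 = {b, e, f, g, i}  B5 = {c, d, f, g, h}  B6 = {b, e, f, g, j}
Tree: B1–B2, B2–B3, B2–B4, B1–B5, B4–B6
The largest bag has 5 vertices, giving width 4; this decomposition certifies tw(G) ≤ 4. For the lower bound, the 5 vertices {b, e, f, g, j} are pairwise adjacent, and any tree decomposition puts a clique entirely inside one bag — forcing width ≥ 4. Hence tw(G) = 4 exactly.

4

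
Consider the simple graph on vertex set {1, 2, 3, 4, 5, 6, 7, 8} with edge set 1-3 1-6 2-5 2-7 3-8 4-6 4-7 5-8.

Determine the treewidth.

A width-2 tree decomposition is:
Bags: B1 = {2, 4, 7}  B2 = {2, 4, 6}  B3 = {1, 2, 6}  B4 = {1, 2, 3}  B5 = {2, 3, 8}  B6 = {2, 5, 8}
Tree: B1–B2, B2–B3, B3–B4, B4–B5, B5–B6
Every bag has size at most 3, so the width is 3 − 1 = 2 and tw(G) ≤ 2. For the lower bound, G contains the cycle 2–7–4–6–1–3–8–5–2, so G is not a forest; only forests have treewidth ≤ 1, hence tw(G) ≥ 2. Hence tw(G) = 2 exactly.

2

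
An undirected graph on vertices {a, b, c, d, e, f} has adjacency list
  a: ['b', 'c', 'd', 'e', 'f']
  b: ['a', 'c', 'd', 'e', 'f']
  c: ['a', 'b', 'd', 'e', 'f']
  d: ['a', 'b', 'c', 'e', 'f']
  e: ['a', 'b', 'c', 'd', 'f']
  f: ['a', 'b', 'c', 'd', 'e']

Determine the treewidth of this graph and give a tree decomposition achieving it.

Treewidth 5.
One such decomposition:
Bags: B1 = {a, b, c, d, e, f}
Tree: (single bag)

A single bag containing all 6 vertices is trivially a valid decomposition of width 5. Conversely, {a, b, c, d, e, f} is a clique of size 6, and the vertices of any clique must share a bag in every tree decomposition; so some bag has ≥ 6 vertices and tw(G) ≥ 5. Therefore the treewidth is 5.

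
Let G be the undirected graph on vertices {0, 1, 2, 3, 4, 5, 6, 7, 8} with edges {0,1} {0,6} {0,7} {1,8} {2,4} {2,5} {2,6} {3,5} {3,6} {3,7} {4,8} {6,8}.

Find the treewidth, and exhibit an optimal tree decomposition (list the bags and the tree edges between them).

Each bag holds 4 vertices, so the decomposition has width 3, which upper-bounds the treewidth. For the lower bound: the 4 vertex sets {3,5,7}, {2}, {6}, {0,1,4,8} are disjoint, each induces a connected subgraph, and every pair is joined by at least one edge of G. Contracting each set to a single vertex therefore yields K_{4} as a minor, and since treewidth is minor-monotone, tw(G) ≥ tw(K_{4}) = 3. The upper and lower bounds meet at 3, so that is the treewidth.

Treewidth 3.
Bags: B1 = {2, 3, 5, 7}  B2 = {2, 3, 6, 7}  B3 = {0, 2, 6, 7}  B4 = {0, 2, 4, 6}  B5 = {0, 4, 6, 8}  B6 = {0, 1, 4, 8}
Tree: B1–B2, B2–B3, B3–B4, B4–B5, B5–B6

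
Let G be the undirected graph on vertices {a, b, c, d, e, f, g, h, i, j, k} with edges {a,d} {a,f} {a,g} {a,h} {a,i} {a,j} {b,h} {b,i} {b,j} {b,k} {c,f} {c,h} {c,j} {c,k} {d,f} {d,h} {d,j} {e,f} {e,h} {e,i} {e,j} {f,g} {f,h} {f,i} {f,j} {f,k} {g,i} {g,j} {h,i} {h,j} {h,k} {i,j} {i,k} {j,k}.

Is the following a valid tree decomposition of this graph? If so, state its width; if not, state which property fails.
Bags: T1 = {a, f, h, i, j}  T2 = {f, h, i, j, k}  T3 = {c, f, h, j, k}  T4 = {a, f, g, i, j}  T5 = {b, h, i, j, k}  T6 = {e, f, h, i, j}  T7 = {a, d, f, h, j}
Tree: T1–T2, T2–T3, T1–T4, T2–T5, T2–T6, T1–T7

Yes; width 4.

Every vertex of G appears in some bag (union = {a, b, c, d, e, f, g, h, i, j, k}); every edge is covered by a bag; and for each vertex v the set of bags containing v is connected in the bag tree. The decomposition is therefore valid. The largest bag has 5 vertices, so the width is 4.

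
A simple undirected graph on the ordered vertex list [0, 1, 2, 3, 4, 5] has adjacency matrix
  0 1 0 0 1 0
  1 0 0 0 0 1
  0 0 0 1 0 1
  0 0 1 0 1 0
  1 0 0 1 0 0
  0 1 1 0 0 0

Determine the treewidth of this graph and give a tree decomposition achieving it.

Treewidth 2.
One such decomposition:
Bags: B1 = {1, 2, 5}  B2 = {1, 2, 3}  B3 = {1, 3, 4}  B4 = {0, 1, 4}
Tree: B1–B2, B2–B3, B3–B4

Each bag holds 3 vertices, so the decomposition has width 2, which upper-bounds the treewidth. Since 1–5–2–3–4–0–1 is a cycle in G, G is not acyclic. Forests are exactly the graphs of treewidth ≤ 1, so tw(G) ≥ 2. Combining the bounds, tw(G) = 2.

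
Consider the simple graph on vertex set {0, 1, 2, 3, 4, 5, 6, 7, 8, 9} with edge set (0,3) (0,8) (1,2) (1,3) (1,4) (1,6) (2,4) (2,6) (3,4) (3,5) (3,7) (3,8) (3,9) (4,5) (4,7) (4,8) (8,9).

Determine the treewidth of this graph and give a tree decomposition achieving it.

The largest bag has 3 vertices, giving width 2; this decomposition certifies tw(G) ≤ 2. On the other hand G contains the 3-clique {1, 2, 4}. A clique must lie in a single bag of any decomposition, so no decomposition can have width below 2. Therefore the treewidth is 2.

Treewidth 2.
One optimal decomposition is:
Bags: B1 = {1, 3, 4}  B2 = {3, 4, 8}  B3 = {0, 3, 8}  B4 = {1, 2, 4}  B5 = {3, 4, 7}  B6 = {3, 8, 9}  B7 = {1, 2, 6}  B8 = {3, 4, 5}
Tree: B1–B2, B2–B3, B1–B4, B1–B5, B3–B6, B4–B7, B2–B8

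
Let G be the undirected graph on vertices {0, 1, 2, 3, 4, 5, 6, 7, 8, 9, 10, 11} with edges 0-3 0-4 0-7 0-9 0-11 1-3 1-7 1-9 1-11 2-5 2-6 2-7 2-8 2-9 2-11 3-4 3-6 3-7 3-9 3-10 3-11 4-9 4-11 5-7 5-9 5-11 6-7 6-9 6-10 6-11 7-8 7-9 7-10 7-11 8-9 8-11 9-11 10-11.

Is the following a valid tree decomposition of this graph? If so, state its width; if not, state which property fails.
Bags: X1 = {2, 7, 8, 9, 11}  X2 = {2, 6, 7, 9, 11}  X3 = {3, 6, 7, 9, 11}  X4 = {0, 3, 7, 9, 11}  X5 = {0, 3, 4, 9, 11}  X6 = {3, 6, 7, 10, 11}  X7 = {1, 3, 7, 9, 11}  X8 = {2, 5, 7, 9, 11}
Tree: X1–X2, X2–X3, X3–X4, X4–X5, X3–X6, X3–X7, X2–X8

Yes; width 4.

Every vertex of G appears in some bag (union = {0, 1, 2, 3, 4, 5, 6, 7, 8, 9, 10, 11}); every edge is covered by a bag; and for each vertex v the set of bags containing v is connected in the bag tree. The decomposition is therefore valid. The largest bag has 5 vertices, so the width is 4.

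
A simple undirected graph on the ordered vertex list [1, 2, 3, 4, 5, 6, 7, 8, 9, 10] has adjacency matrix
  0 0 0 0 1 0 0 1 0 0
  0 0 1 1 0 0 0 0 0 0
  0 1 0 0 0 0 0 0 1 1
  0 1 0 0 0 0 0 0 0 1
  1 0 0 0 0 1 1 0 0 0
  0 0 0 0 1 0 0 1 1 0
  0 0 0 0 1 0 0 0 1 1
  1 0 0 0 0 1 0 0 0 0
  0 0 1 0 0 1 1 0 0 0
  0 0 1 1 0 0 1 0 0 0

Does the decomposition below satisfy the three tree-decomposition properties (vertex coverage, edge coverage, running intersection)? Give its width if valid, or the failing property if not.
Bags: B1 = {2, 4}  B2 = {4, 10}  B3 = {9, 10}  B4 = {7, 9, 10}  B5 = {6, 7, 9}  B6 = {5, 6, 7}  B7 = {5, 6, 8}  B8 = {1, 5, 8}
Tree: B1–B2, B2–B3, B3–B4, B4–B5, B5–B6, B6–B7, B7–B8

No — vertex 3 appears in no bag.

A tree decomposition must satisfy three properties: every vertex lies in some bag; for every edge, both endpoints lie together in some bag; and for every vertex, the bags containing it form a connected subtree. Here vertex 3 appears in no bag, so the decomposition is invalid.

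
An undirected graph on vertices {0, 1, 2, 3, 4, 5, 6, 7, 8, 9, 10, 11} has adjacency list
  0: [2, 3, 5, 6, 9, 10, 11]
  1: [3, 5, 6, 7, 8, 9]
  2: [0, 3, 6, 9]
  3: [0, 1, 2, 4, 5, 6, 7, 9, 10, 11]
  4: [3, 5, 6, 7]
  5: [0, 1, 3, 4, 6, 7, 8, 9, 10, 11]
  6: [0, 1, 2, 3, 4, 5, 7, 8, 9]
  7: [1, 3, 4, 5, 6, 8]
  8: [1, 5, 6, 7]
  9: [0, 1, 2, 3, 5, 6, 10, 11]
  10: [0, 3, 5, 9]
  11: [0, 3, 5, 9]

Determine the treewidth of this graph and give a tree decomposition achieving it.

Treewidth 4.
One optimal decomposition is:
Bags: B1 = {1, 3, 5, 6, 9}  B2 = {0, 3, 5, 6, 9}  B3 = {1, 3, 5, 6, 7}  B4 = {0, 2, 3, 6, 9}  B5 = {0, 3, 5, 9, 11}  B6 = {3, 4, 5, 6, 7}  B7 = {0, 3, 5, 9, 10}  B8 = {1, 5, 6, 7, 8}
Tree: B1–B2, B1–B3, B2–B4, B2–B5, B3–B6, B2–B7, B3–B8

Every bag has size at most 5, so the width is 5 − 1 = 4 and tw(G) ≤ 4. On the other hand G contains the 5-clique {1, 5, 6, 7, 8}. A clique must lie in a single bag of any decomposition, so no decomposition can have width below 4. Combining the bounds, tw(G) = 4.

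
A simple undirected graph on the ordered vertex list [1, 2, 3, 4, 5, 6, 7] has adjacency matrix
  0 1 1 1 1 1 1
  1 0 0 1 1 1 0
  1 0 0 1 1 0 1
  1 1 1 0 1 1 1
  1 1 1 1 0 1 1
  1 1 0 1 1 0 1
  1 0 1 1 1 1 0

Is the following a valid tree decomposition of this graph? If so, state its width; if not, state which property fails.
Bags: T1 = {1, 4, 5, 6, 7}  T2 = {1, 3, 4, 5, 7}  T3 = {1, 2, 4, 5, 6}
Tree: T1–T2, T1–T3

Yes; width 4.

Every vertex of G appears in some bag (union = {1, 2, 3, 4, 5, 6, 7}); every edge is covered by a bag; and for each vertex v the set of bags containing v is connected in the bag tree. The decomposition is therefore valid. The largest bag has 5 vertices, so the width is 4.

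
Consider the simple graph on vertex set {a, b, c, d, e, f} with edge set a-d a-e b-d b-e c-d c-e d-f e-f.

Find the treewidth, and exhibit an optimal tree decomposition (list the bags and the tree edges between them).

Each bag holds 3 vertices, so the decomposition has width 2, which upper-bounds the treewidth. The edges e–c–d–a–e form a cycle, so G is not a tree and its treewidth is at least 2. Therefore the treewidth is 2.

Treewidth 2.
Bags: B1 = {c, d, e}  B2 = {a, d, e}  B3 = {b, d, e}  B4 = {d, e, f}
Tree: B1–B2, B2–B3, B3–B4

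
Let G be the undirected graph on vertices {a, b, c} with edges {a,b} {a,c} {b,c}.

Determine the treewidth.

A width-2 tree decomposition is:
Bags: B1 = {a, b, c}
Tree: (single bag)
With just one bag of size 3, the width is 3 − 1 = 2, so tw(G) ≤ 2. For the lower bound, the 3 vertices {a, b, c} are pairwise adjacent, and any tree decomposition puts a clique entirely inside one bag — forcing width ≥ 2. Hence tw(G) = 2 exactly.

2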